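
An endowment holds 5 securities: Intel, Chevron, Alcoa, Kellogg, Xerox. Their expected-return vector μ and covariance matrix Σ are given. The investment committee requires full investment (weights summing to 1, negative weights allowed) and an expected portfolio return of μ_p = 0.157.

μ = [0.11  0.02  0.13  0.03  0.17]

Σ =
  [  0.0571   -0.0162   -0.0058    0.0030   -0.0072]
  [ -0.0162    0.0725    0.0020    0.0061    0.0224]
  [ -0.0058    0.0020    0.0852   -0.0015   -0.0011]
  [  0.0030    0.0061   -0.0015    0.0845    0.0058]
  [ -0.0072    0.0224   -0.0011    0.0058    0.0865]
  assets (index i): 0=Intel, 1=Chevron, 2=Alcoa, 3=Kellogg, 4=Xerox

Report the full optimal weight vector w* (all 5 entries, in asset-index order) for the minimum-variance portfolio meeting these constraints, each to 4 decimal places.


g=Σ⁻¹μ = [2.3887  0.0843  1.7169  0.1467  2.1543]
h=Σ⁻¹𝟙 = [23.8073  15.1165  13.2885  9.5050  9.1594]
a=μᵀg=0.858267  b=𝟙ᵀg=6.490889  c=𝟙ᵀh=70.876761  D=ac−b²=18.699559
λ₁=(c·0.157−b)/D = (70.876761·0.157−6.490889)/18.699559 = 0.247961
λ₂=(a−b·0.157)/D = (0.858267−6.490889·0.157)/18.699559 = -0.008599
w* = 0.247961·g + -0.008599·h:
  w_0 = 0.247961·2.3887 + -0.008599·23.8073 = 0.3876  (Intel)
  w_1 = 0.247961·0.0843 + -0.008599·15.1165 = -0.1091  (Chevron)
  w_2 = 0.247961·1.7169 + -0.008599·13.2885 = 0.3114  (Alcoa)
  w_3 = 0.247961·0.1467 + -0.008599·9.5050 = -0.0453  (Kellogg)
  w_4 = 0.247961·2.1543 + -0.008599·9.1594 = 0.4554  (Xerox)
Σw_i=1.0000  μᵀw=0.1570
σ²=wᵀΣw=λ₁·μ_p+λ₂ = 0.247961·0.157 + -0.008599 = 0.030331 ≈ 0.0303

0.3876  -0.1091  0.3114  -0.0453  0.4554


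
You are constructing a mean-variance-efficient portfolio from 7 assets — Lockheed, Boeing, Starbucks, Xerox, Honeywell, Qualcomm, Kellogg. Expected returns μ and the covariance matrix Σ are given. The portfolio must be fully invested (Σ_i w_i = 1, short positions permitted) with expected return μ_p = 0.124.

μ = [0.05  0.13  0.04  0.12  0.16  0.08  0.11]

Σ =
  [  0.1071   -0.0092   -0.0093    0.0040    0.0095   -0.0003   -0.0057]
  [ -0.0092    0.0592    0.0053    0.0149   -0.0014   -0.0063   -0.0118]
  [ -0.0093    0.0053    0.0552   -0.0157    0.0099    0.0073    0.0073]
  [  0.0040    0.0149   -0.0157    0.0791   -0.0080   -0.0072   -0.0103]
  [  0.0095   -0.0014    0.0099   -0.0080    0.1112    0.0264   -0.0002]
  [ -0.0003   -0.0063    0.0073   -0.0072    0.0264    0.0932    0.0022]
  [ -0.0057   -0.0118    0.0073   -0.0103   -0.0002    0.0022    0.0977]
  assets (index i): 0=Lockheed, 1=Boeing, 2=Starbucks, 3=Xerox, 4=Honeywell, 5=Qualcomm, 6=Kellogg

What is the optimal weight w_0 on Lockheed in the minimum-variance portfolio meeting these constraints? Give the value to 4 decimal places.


0.0440

u=Σ⁻¹μ = [0.6156  2.2645  0.5228  1.5605  1.3213  0.6822  1.5481]
v=Σ⁻¹𝟙 = [12.1008  16.8644  19.0474  15.7581  5.2999  9.8257  13.0059]
a=μᵀu=0.969607  b=𝟙ᵀu=8.514979  c=𝟙ᵀv=91.902298  D=ac−b²=16.604239
λ₁=(c·0.124−b)/D = (91.902298·0.124−8.514979)/16.604239 = 0.173504
λ₂=(a−b·0.124)/D = (0.969607−8.514979·0.124)/16.604239 = -0.005194
w* = 0.173504·u + -0.005194·v:
  w_0 = 0.173504·0.6156 + -0.005194·12.1008 = 0.0440  (Lockheed)
  w_1 = 0.173504·2.2645 + -0.005194·16.8644 = 0.3053  (Boeing)
  w_2 = 0.173504·0.5228 + -0.005194·19.0474 = -0.0082  (Starbucks)
  w_3 = 0.173504·1.5605 + -0.005194·15.7581 = 0.1889  (Xerox)
  w_4 = 0.173504·1.3213 + -0.005194·5.2999 = 0.2017  (Honeywell)
  w_5 = 0.173504·0.6822 + -0.005194·9.8257 = 0.0673  (Qualcomm)
  w_6 = 0.173504·1.5481 + -0.005194·13.0059 = 0.2010  (Kellogg)
Σw_i=1.0000  μᵀw=0.1240
σ²=wᵀΣw=λ₁·μ_p+λ₂ = 0.173504·0.124 + -0.005194 = 0.016320 ≈ 0.0163


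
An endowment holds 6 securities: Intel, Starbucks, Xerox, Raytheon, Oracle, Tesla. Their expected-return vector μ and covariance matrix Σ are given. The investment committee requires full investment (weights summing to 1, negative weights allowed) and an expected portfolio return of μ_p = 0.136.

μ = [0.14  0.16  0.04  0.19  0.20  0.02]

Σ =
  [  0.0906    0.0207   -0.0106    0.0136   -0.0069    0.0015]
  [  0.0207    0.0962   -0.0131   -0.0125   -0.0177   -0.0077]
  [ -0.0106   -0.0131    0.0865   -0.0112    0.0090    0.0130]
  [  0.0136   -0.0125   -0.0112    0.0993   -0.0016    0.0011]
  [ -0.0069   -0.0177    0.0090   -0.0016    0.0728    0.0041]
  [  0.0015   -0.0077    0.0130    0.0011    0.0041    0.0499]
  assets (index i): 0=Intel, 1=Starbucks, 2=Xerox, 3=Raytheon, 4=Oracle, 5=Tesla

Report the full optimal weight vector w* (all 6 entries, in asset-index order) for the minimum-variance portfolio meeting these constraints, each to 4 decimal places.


p=Σ⁻¹μ = [0.9940  2.4971  0.8707  2.2420  3.3788  0.2024]
q=Σ⁻¹𝟙 = [7.7936  16.4094  12.2999  12.5235  16.2323  17.5238]
a=μᵀp=1.679316  b=𝟙ᵀp=10.185013  c=𝟙ᵀq=82.782493  D=ac−b²=35.283468
λ₁=(c·0.136−b)/D = (82.782493·0.136−10.185013)/35.283468 = 0.030422
λ₂=(a−b·0.136)/D = (1.679316−10.185013·0.136)/35.283468 = 0.008337
w* = 0.030422·p + 0.008337·q:
  w_0 = 0.030422·0.9940 + 0.008337·7.7936 = 0.0952  (Intel)
  w_1 = 0.030422·2.4971 + 0.008337·16.4094 = 0.2128  (Starbucks)
  w_2 = 0.030422·0.8707 + 0.008337·12.2999 = 0.1290  (Xerox)
  w_3 = 0.030422·2.2420 + 0.008337·12.5235 = 0.1726  (Raytheon)
  w_4 = 0.030422·3.3788 + 0.008337·16.2323 = 0.2381  (Oracle)
  w_5 = 0.030422·0.2024 + 0.008337·17.5238 = 0.1522  (Tesla)
Σw_i=1.0000  μᵀw=0.1360
σ²=wᵀΣw=λ₁·μ_p+λ₂ = 0.030422·0.136 + 0.008337 = 0.012474 ≈ 0.0125

0.0952  0.2128  0.1290  0.1726  0.2381  0.1522


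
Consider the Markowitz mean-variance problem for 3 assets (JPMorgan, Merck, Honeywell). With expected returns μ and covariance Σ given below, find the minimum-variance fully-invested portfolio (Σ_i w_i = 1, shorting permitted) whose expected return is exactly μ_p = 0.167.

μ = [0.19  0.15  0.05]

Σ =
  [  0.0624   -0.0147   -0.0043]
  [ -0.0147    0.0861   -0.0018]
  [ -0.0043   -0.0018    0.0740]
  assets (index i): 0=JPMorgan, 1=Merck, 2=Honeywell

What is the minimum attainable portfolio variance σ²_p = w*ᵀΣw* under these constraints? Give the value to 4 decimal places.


g=Σ⁻¹μ = [3.6730  2.3891  0.9472]
h=Σ⁻¹𝟙 = [20.7091  15.4656  15.0931]
a=μᵀg=1.103579  b=𝟙ᵀg=7.009218  c=𝟙ᵀh=51.267750  D=ac−b²=7.448882
λ₁=(c·0.167−b)/D = (51.267750·0.167−7.009218)/7.448882 = 0.208420
λ₂=(a−b·0.167)/D = (1.103579−7.009218·0.167)/7.448882 = -0.008989
w* = 0.208420·g + -0.008989·h:
  w_0 = 0.208420·3.6730 + -0.008989·20.7091 = 0.5794  (JPMorgan)
  w_1 = 0.208420·2.3891 + -0.008989·15.4656 = 0.3589  (Merck)
  w_2 = 0.208420·0.9472 + -0.008989·15.0931 = 0.0617  (Honeywell)
Σw_i=1.0000  μᵀw=0.1670
σ²=wᵀΣw=λ₁·μ_p+λ₂ = 0.208420·0.167 + -0.008989 = 0.025817 ≈ 0.0258

0.0258


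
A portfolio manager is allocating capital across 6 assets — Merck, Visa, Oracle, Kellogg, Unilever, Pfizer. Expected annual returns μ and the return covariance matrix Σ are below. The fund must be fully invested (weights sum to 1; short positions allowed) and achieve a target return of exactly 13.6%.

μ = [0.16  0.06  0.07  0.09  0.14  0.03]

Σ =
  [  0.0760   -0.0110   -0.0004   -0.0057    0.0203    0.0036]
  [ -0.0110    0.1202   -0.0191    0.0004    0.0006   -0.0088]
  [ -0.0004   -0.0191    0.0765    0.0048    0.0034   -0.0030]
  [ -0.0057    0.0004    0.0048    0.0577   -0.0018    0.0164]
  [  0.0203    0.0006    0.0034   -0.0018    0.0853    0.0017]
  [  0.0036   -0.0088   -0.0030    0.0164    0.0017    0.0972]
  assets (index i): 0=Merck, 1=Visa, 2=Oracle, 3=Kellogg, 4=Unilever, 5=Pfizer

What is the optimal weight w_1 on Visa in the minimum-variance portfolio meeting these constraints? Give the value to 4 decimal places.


g=Σ⁻¹μ = [2.0518  0.8331  0.9774  1.7022  1.1435  0.0310]
h=Σ⁻¹𝟙 = [13.6595  12.5515  15.3197  15.0913  7.9186  8.7066]
a=μᵀg=0.760905  b=𝟙ᵀg=6.739013  c=𝟙ᵀh=73.247215  D=ac−b²=10.319842
λ₁=(c·0.136−b)/D = (73.247215·0.136−6.739013)/10.319842 = 0.312273
λ₂=(a−b·0.136)/D = (0.760905−6.739013·0.136)/10.319842 = -0.015078
w* = 0.312273·g + -0.015078·h:
  w_0 = 0.312273·2.0518 + -0.015078·13.6595 = 0.4348  (Merck)
  w_1 = 0.312273·0.8331 + -0.015078·12.5515 = 0.0709  (Visa)
  w_2 = 0.312273·0.9774 + -0.015078·15.3197 = 0.0742  (Oracle)
  w_3 = 0.312273·1.7022 + -0.015078·15.0913 = 0.3040  (Kellogg)
  w_4 = 0.312273·1.1435 + -0.015078·7.9186 = 0.2377  (Unilever)
  w_5 = 0.312273·0.0310 + -0.015078·8.7066 = -0.1216  (Pfizer)
Σw_i=1.0000  μᵀw=0.1360
σ²=wᵀΣw=λ₁·μ_p+λ₂ = 0.312273·0.136 + -0.015078 = 0.027391 ≈ 0.0274

0.0709


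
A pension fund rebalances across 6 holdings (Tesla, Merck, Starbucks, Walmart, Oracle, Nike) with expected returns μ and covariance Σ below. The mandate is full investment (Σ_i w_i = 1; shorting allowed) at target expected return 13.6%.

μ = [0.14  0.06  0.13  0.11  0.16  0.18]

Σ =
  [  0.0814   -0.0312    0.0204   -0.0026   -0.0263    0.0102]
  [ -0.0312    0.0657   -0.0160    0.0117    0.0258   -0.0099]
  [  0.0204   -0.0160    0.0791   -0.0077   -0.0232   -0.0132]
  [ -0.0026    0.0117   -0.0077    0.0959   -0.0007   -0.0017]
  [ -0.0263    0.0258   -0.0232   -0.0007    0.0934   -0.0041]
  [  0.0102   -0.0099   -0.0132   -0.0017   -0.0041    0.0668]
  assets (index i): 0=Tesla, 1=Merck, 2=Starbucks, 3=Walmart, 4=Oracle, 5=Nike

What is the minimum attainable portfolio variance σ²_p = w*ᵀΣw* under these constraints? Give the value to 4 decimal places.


0.0093

x=Σ⁻¹μ = [2.1926  1.8989  2.9506  1.2921  2.6988  3.4228]
y=Σ⁻¹𝟙 = [19.0349  24.8432  21.8913  10.1620  15.6525  21.2905]
a=μᵀx=1.994527  b=𝟙ᵀx=14.455870  c=𝟙ᵀy=112.874458  D=ac−b²=16.159009
λ₁=(c·0.136−b)/D = (112.874458·0.136−14.455870)/16.159009 = 0.055391
λ₂=(a−b·0.136)/D = (1.994527−14.455870·0.136)/16.159009 = 0.001766
w* = 0.055391·x + 0.001766·y:
  w_0 = 0.055391·2.1926 + 0.001766·19.0349 = 0.1551  (Tesla)
  w_1 = 0.055391·1.8989 + 0.001766·24.8432 = 0.1490  (Merck)
  w_2 = 0.055391·2.9506 + 0.001766·21.8913 = 0.2021  (Starbucks)
  w_3 = 0.055391·1.2921 + 0.001766·10.1620 = 0.0895  (Walmart)
  w_4 = 0.055391·2.6988 + 0.001766·15.6525 = 0.1771  (Oracle)
  w_5 = 0.055391·3.4228 + 0.001766·21.2905 = 0.2272  (Nike)
Σw_i=1.0000  μᵀw=0.1360
σ²=wᵀΣw=λ₁·μ_p+λ₂ = 0.055391·0.136 + 0.001766 = 0.009299 ≈ 0.0093


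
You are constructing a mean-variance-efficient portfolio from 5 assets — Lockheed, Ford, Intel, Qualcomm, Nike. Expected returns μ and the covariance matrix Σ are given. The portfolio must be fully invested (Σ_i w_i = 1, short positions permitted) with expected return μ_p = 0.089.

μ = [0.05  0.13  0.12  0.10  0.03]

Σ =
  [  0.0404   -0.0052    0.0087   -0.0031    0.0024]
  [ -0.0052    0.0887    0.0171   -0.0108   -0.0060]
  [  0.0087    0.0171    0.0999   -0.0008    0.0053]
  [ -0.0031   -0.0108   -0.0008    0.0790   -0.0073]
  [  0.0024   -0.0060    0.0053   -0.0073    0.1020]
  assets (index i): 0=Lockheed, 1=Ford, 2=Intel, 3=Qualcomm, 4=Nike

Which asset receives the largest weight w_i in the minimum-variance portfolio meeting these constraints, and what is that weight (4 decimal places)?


x=Σ⁻¹μ = [1.3706  1.6150  0.7953  1.5881  0.4292]
y=Σ⁻¹𝟙 = [26.2489  14.6797  4.7619  16.7599  11.0019]
a=μᵀx=0.545612  b=𝟙ᵀx=5.798275  c=𝟙ᵀy=73.452261  D=ac−b²=6.456420
λ₁=(c·0.089−b)/D = (73.452261·0.089−5.798275)/6.456420 = 0.114456
λ₂=(a−b·0.089)/D = (0.545612−5.798275·0.089)/6.456420 = 0.004579
w* = 0.114456·x + 0.004579·y:
  w_0 = 0.114456·1.3706 + 0.004579·26.2489 = 0.2771  (Lockheed)
  w_1 = 0.114456·1.6150 + 0.004579·14.6797 = 0.2521  (Ford)
  w_2 = 0.114456·0.7953 + 0.004579·4.7619 = 0.1128  (Intel)
  w_3 = 0.114456·1.5881 + 0.004579·16.7599 = 0.2585  (Qualcomm)
  w_4 = 0.114456·0.4292 + 0.004579·11.0019 = 0.0995  (Nike)
Σw_i=1.0000  μᵀw=0.0890
σ²=wᵀΣw=λ₁·μ_p+λ₂ = 0.114456·0.089 + 0.004579 = 0.014766 ≈ 0.0148

Lockheed (0.2771)


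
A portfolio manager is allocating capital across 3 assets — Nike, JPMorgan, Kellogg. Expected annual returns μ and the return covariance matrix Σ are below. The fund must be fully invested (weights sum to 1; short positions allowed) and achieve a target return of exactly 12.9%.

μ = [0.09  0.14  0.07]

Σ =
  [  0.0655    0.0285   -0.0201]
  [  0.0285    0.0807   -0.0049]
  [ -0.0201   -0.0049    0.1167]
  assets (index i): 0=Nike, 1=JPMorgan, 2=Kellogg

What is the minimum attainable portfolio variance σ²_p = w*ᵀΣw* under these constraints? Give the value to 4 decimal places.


0.0584

p=Σ⁻¹μ = [1.0078  1.4295  0.8334]
q=Σ⁻¹𝟙 = [15.4986  7.6199  11.5583]
a=μᵀp=0.349174  b=𝟙ᵀp=3.270742  c=𝟙ᵀq=34.676808  D=ac−b²=1.410477
λ₁=(c·0.129−b)/D = (34.676808·0.129−3.270742)/1.410477 = 0.852596
λ₂=(a−b·0.129)/D = (0.349174−3.270742·0.129)/1.410477 = -0.051580
w* = 0.852596·p + -0.051580·q:
  w_0 = 0.852596·1.0078 + -0.051580·15.4986 = 0.0598  (Nike)
  w_1 = 0.852596·1.4295 + -0.051580·7.6199 = 0.8258  (JPMorgan)
  w_2 = 0.852596·0.8334 + -0.051580·11.5583 = 0.1144  (Kellogg)
Σw_i=1.0000  μᵀw=0.1290
σ²=wᵀΣw=λ₁·μ_p+λ₂ = 0.852596·0.129 + -0.051580 = 0.058405 ≈ 0.0584


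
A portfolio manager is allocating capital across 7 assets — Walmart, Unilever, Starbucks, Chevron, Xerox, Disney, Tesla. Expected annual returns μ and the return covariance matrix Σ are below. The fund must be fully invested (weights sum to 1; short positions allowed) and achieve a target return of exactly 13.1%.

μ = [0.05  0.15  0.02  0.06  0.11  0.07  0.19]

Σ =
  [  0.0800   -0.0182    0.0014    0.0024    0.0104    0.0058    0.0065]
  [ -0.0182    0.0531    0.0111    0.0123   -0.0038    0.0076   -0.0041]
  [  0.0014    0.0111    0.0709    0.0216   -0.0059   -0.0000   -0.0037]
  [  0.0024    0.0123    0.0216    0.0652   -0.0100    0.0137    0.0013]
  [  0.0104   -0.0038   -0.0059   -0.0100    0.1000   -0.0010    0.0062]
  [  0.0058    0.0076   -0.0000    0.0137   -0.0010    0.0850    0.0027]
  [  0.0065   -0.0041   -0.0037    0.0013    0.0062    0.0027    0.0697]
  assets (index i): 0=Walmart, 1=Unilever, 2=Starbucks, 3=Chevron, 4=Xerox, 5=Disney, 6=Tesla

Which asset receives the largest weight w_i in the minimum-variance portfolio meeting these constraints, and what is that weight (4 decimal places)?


Unilever (0.3501)

u=Σ⁻¹μ = [1.0097  3.3581  -0.1386  0.3230  0.9816  0.3276  2.7160]
v=Σ⁻¹𝟙 = [13.8391  20.4766  9.9112  7.3568  9.8985  7.4921  13.4793]
a=μᵀu=1.217756  b=𝟙ᵀu=8.577429  c=𝟙ᵀv=82.453586  D=ac−b²=26.836036
λ₁=(c·0.131−b)/D = (82.453586·0.131−8.577429)/26.836036 = 0.082873
λ₂=(a−b·0.131)/D = (1.217756−8.577429·0.131)/26.836036 = 0.003507
w* = 0.082873·u + 0.003507·v:
  w_0 = 0.082873·1.0097 + 0.003507·13.8391 = 0.1322  (Walmart)
  w_1 = 0.082873·3.3581 + 0.003507·20.4766 = 0.3501  (Unilever)
  w_2 = 0.082873·-0.1386 + 0.003507·9.9112 = 0.0233  (Starbucks)
  w_3 = 0.082873·0.3230 + 0.003507·7.3568 = 0.0526  (Chevron)
  w_4 = 0.082873·0.9816 + 0.003507·9.8985 = 0.1161  (Xerox)
  w_5 = 0.082873·0.3276 + 0.003507·7.4921 = 0.0534  (Disney)
  w_6 = 0.082873·2.7160 + 0.003507·13.4793 = 0.2724  (Tesla)
Σw_i=1.0000  μᵀw=0.1310
σ²=wᵀΣw=λ₁·μ_p+λ₂ = 0.082873·0.131 + 0.003507 = 0.014363 ≈ 0.0144


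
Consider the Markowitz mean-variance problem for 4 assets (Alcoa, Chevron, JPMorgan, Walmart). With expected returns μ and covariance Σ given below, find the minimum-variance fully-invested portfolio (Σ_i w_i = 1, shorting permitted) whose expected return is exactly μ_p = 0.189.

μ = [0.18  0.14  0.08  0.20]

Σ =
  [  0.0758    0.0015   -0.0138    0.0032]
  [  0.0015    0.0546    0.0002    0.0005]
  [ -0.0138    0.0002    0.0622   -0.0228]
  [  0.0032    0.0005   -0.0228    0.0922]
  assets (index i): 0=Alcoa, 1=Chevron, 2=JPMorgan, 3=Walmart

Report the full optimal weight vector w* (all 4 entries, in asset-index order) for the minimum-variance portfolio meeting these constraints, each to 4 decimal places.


0.4157  0.2075  -0.0814  0.4582

g=Σ⁻¹μ = [2.7376  2.4528  2.9044  2.7791]
h=Σ⁻¹𝟙 = [16.8472  17.6060  25.8257  16.5522]
a=μᵀg=1.624324  b=𝟙ᵀg=10.873838  c=𝟙ᵀh=76.831152  D=ac−b²=6.558354
λ₁=(c·0.189−b)/D = (76.831152·0.189−10.873838)/6.558354 = 0.556123
λ₂=(a−b·0.189)/D = (1.624324−10.873838·0.189)/6.558354 = -0.065692
w* = 0.556123·g + -0.065692·h:
  w_0 = 0.556123·2.7376 + -0.065692·16.8472 = 0.4157  (Alcoa)
  w_1 = 0.556123·2.4528 + -0.065692·17.6060 = 0.2075  (Chevron)
  w_2 = 0.556123·2.9044 + -0.065692·25.8257 = -0.0814  (JPMorgan)
  w_3 = 0.556123·2.7791 + -0.065692·16.5522 = 0.4582  (Walmart)
Σw_i=1.0000  μᵀw=0.1890
σ²=wᵀΣw=λ₁·μ_p+λ₂ = 0.556123·0.189 + -0.065692 = 0.039415 ≈ 0.0394


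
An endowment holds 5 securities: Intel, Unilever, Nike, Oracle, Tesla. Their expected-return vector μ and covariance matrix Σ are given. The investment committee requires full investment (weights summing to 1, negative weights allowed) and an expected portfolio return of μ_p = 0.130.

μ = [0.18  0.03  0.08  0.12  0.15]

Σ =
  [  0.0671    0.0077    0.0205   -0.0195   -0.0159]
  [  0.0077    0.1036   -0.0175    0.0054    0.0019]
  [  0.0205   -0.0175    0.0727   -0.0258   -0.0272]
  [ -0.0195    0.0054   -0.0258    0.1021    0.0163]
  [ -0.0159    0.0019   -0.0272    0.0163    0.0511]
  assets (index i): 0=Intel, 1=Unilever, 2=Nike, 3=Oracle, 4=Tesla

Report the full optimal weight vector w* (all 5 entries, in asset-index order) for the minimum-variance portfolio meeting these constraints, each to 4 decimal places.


u=Σ⁻¹μ = [3.5006  0.2916  2.6079  1.7123  4.8558]
v=Σ⁻¹𝟙 = [16.9012  12.1366  30.4757  14.3296  36.0281]
a=μᵀu=1.781322  b=𝟙ᵀu=12.968136  c=𝟙ᵀv=109.871206  D=ac−b²=27.543404
λ₁=(c·0.130−b)/D = (109.871206·0.130−12.968136)/27.543404 = 0.047747
λ₂=(a−b·0.130)/D = (1.781322−12.968136·0.130)/27.543404 = 0.003466
w* = 0.047747·u + 0.003466·v:
  w_0 = 0.047747·3.5006 + 0.003466·16.9012 = 0.2257  (Intel)
  w_1 = 0.047747·0.2916 + 0.003466·12.1366 = 0.0560  (Unilever)
  w_2 = 0.047747·2.6079 + 0.003466·30.4757 = 0.2301  (Nike)
  w_3 = 0.047747·1.7123 + 0.003466·14.3296 = 0.1314  (Oracle)
  w_4 = 0.047747·4.8558 + 0.003466·36.0281 = 0.3567  (Tesla)
Σw_i=1.0000  μᵀw=0.1300
σ²=wᵀΣw=λ₁·μ_p+λ₂ = 0.047747·0.130 + 0.003466 = 0.009673 ≈ 0.0097

0.2257  0.0560  0.2301  0.1314  0.3567


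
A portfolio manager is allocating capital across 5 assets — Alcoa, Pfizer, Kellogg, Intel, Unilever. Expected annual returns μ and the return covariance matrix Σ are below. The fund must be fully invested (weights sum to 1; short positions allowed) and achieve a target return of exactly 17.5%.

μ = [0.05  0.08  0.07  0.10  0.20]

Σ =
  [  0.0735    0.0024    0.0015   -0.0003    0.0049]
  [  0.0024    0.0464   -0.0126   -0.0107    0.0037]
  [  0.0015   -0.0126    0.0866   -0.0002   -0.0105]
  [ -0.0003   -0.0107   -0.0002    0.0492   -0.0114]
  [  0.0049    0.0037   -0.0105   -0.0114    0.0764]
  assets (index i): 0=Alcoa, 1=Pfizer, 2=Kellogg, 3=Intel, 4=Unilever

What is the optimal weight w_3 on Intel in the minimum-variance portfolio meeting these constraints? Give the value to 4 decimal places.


0.3549

x=Σ⁻¹μ = [0.3627  2.6551  1.5822  3.3564  3.1842]
y=Σ⁻¹𝟙 = [11.1212  31.7672  18.2385  31.5589  18.0529]
a=μᵀx=1.313780  b=𝟙ᵀx=11.140599  c=𝟙ᵀy=110.738674  D=ac−b²=21.373292
λ₁=(c·0.175−b)/D = (110.738674·0.175−11.140599)/21.373292 = 0.385466
λ₂=(a−b·0.175)/D = (1.313780−11.140599·0.175)/21.373292 = -0.029749
w* = 0.385466·x + -0.029749·y:
  w_0 = 0.385466·0.3627 + -0.029749·11.1212 = -0.1910  (Alcoa)
  w_1 = 0.385466·2.6551 + -0.029749·31.7672 = 0.0784  (Pfizer)
  w_2 = 0.385466·1.5822 + -0.029749·18.2385 = 0.0673  (Kellogg)
  w_3 = 0.385466·3.3564 + -0.029749·31.5589 = 0.3549  (Intel)
  w_4 = 0.385466·3.1842 + -0.029749·18.0529 = 0.6904  (Unilever)
Σw_i=1.0000  μᵀw=0.1750
σ²=wᵀΣw=λ₁·μ_p+λ₂ = 0.385466·0.175 + -0.029749 = 0.037708 ≈ 0.0377


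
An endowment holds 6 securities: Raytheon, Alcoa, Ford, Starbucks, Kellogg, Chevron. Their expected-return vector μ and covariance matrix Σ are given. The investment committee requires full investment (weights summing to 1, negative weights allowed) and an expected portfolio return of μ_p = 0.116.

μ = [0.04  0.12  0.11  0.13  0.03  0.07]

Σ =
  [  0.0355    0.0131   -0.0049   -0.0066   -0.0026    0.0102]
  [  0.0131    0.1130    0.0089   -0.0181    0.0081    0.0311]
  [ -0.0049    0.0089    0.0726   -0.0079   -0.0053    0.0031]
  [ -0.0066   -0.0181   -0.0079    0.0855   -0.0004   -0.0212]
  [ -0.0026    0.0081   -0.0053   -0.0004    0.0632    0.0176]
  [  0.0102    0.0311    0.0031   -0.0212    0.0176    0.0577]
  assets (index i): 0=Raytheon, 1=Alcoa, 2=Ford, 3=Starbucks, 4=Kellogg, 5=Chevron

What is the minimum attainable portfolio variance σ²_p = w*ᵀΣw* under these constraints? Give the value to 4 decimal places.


u=Σ⁻¹μ = [1.1446  0.7955  1.7027  2.2443  0.2301  1.2450]
v=Σ⁻¹𝟙 = [31.0051  2.5299  18.2511  19.3622  15.0798  12.0202]
a=μᵀu=0.714362  b=𝟙ᵀu=7.362307  c=𝟙ᵀv=98.248263  D=ac−b²=15.981291
λ₁=(c·0.116−b)/D = (98.248263·0.116−7.362307)/15.981291 = 0.252451
λ₂=(a−b·0.116)/D = (0.714362−7.362307·0.116)/15.981291 = -0.008739
w* = 0.252451·u + -0.008739·v:
  w_0 = 0.252451·1.1446 + -0.008739·31.0051 = 0.0180  (Raytheon)
  w_1 = 0.252451·0.7955 + -0.008739·2.5299 = 0.1787  (Alcoa)
  w_2 = 0.252451·1.7027 + -0.008739·18.2511 = 0.2704  (Ford)
  w_3 = 0.252451·2.2443 + -0.008739·19.3622 = 0.3974  (Starbucks)
  w_4 = 0.252451·0.2301 + -0.008739·15.0798 = -0.0737  (Kellogg)
  w_5 = 0.252451·1.2450 + -0.008739·12.0202 = 0.2093  (Chevron)
Σw_i=1.0000  μᵀw=0.1160
σ²=wᵀΣw=λ₁·μ_p+λ₂ = 0.252451·0.116 + -0.008739 = 0.020545 ≈ 0.0205

0.0205


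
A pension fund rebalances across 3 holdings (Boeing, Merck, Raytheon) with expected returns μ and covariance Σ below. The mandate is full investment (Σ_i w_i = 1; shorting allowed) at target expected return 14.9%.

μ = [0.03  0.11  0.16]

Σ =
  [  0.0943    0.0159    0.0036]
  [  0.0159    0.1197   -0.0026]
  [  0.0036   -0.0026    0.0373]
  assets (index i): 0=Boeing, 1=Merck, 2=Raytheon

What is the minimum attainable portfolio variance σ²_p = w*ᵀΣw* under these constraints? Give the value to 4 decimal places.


0.0275

x=Σ⁻¹μ = [-0.0198  1.0163  4.3623]
y=Σ⁻¹𝟙 = [8.2699  7.8326  26.5574]
a=μᵀx=0.809172  b=𝟙ᵀx=5.358872  c=𝟙ᵀy=42.659950  D=ac−b²=5.801738
λ₁=(c·0.149−b)/D = (42.659950·0.149−5.358872)/5.801738 = 0.171925
λ₂=(a−b·0.149)/D = (0.809172−5.358872·0.149)/5.801738 = 0.001844
w* = 0.171925·x + 0.001844·y:
  w_0 = 0.171925·-0.0198 + 0.001844·8.2699 = 0.0119  (Boeing)
  w_1 = 0.171925·1.0163 + 0.001844·7.8326 = 0.1892  (Merck)
  w_2 = 0.171925·4.3623 + 0.001844·26.5574 = 0.7990  (Raytheon)
Σw_i=1.0000  μᵀw=0.1490
σ²=wᵀΣw=λ₁·μ_p+λ₂ = 0.171925·0.149 + 0.001844 = 0.027461 ≈ 0.0275


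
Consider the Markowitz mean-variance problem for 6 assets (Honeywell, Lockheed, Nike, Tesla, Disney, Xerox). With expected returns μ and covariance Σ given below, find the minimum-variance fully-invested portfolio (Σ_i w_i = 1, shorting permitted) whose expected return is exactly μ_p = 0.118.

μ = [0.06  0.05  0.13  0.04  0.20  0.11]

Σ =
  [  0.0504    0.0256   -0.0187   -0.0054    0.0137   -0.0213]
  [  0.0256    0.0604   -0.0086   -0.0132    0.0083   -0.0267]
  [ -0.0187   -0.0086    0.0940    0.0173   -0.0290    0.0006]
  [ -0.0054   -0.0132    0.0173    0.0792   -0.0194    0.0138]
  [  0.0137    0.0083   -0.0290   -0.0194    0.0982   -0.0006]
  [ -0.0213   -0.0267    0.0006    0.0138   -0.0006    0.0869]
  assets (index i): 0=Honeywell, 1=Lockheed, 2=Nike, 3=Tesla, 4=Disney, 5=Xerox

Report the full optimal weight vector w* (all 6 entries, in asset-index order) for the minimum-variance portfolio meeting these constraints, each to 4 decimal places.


u=Σ⁻¹μ = [1.7634  1.0613  2.5085  0.5438  2.5610  1.9381]
v=Σ⁻¹𝟙 = [23.5178  19.6188  18.7396  13.0144  13.4788  21.1967]
a=μᵀu=1.232125  b=𝟙ᵀu=10.376128  c=𝟙ᵀv=109.566116  D=ac−b²=27.335122
λ₁=(c·0.118−b)/D = (109.566116·0.118−10.376128)/27.335122 = 0.093384
λ₂=(a−b·0.118)/D = (1.232125−10.376128·0.118)/27.335122 = 0.000283
w* = 0.093384·u + 0.000283·v:
  w_0 = 0.093384·1.7634 + 0.000283·23.5178 = 0.1713  (Honeywell)
  w_1 = 0.093384·1.0613 + 0.000283·19.6188 = 0.1047  (Lockheed)
  w_2 = 0.093384·2.5085 + 0.000283·18.7396 = 0.2396  (Nike)
  w_3 = 0.093384·0.5438 + 0.000283·13.0144 = 0.0545  (Tesla)
  w_4 = 0.093384·2.5610 + 0.000283·13.4788 = 0.2430  (Disney)
  w_5 = 0.093384·1.9381 + 0.000283·21.1967 = 0.1870  (Xerox)
Σw_i=1.0000  μᵀw=0.1180
σ²=wᵀΣw=λ₁·μ_p+λ₂ = 0.093384·0.118 + 0.000283 = 0.011303 ≈ 0.0113

0.1713  0.1047  0.2396  0.0545  0.2430  0.1870


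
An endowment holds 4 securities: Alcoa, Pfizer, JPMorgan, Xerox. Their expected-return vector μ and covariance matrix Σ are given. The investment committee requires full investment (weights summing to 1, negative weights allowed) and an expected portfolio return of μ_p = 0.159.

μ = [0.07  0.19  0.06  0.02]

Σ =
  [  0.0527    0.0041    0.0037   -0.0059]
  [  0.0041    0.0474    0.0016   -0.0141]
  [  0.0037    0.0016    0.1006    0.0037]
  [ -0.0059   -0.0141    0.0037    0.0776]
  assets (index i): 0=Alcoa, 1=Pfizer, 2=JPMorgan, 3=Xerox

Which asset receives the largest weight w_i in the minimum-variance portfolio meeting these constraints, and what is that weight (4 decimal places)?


u=Σ⁻¹μ = [1.0899  4.2222  0.4492  1.0863]
v=Σ⁻¹𝟙 = [18.5387  24.6879  8.1894  18.3915]
a=μᵀu=0.927182  b=𝟙ᵀu=6.847610  c=𝟙ᵀv=69.807503  D=ac−b²=17.834493
λ₁=(c·0.159−b)/D = (69.807503·0.159−6.847610)/17.834493 = 0.238402
λ₂=(a−b·0.159)/D = (0.927182−6.847610·0.159)/17.834493 = -0.009060
w* = 0.238402·u + -0.009060·v:
  w_0 = 0.238402·1.0899 + -0.009060·18.5387 = 0.0919  (Alcoa)
  w_1 = 0.238402·4.2222 + -0.009060·24.6879 = 0.7829  (Pfizer)
  w_2 = 0.238402·0.4492 + -0.009060·8.1894 = 0.0329  (JPMorgan)
  w_3 = 0.238402·1.0863 + -0.009060·18.3915 = 0.0924  (Xerox)
Σw_i=1.0000  μᵀw=0.1590
σ²=wᵀΣw=λ₁·μ_p+λ₂ = 0.238402·0.159 + -0.009060 = 0.028846 ≈ 0.0288

Pfizer (0.7829)


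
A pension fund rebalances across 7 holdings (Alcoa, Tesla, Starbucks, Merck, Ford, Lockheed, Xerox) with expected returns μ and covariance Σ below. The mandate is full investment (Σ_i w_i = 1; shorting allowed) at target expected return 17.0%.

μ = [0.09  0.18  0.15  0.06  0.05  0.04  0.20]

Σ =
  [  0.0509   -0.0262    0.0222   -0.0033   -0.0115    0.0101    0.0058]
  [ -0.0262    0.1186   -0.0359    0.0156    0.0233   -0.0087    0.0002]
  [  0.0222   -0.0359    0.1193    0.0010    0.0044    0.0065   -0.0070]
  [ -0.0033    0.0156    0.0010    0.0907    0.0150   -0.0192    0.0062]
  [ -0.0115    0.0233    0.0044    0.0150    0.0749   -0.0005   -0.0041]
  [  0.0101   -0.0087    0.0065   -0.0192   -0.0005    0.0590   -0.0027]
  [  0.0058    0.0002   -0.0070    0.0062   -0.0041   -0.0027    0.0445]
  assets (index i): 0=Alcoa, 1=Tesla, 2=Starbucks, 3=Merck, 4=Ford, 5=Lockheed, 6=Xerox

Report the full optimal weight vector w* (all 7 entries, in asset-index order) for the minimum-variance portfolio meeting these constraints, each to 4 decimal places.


x=Σ⁻¹μ = [1.5640  2.4268  1.9143  0.0850  0.2828  0.7997  4.6435]
y=Σ⁻¹𝟙 = [19.6329  13.1832  8.4573  10.0621  11.0810  18.9735  21.9544]
a=μᵀx=1.844650  b=𝟙ᵀx=11.716120  c=𝟙ᵀy=103.344394  D=ac−b²=53.366800
λ₁=(c·0.170−b)/D = (103.344394·0.170−11.716120)/53.366800 = 0.109664
λ₂=(a−b·0.170)/D = (1.844650−11.716120·0.170)/53.366800 = -0.002756
w* = 0.109664·x + -0.002756·y:
  w_0 = 0.109664·1.5640 + -0.002756·19.6329 = 0.1174  (Alcoa)
  w_1 = 0.109664·2.4268 + -0.002756·13.1832 = 0.2298  (Tesla)
  w_2 = 0.109664·1.9143 + -0.002756·8.4573 = 0.1866  (Starbucks)
  w_3 = 0.109664·0.0850 + -0.002756·10.0621 = -0.0184  (Merck)
  w_4 = 0.109664·0.2828 + -0.002756·11.0810 = 0.0005  (Ford)
  w_5 = 0.109664·0.7997 + -0.002756·18.9735 = 0.0354  (Lockheed)
  w_6 = 0.109664·4.6435 + -0.002756·21.9544 = 0.4487  (Xerox)
Σw_i=1.0000  μᵀw=0.1700
σ²=wᵀΣw=λ₁·μ_p+λ₂ = 0.109664·0.170 + -0.002756 = 0.015887 ≈ 0.0159

0.1174  0.2298  0.1866  -0.0184  0.0005  0.0354  0.4487


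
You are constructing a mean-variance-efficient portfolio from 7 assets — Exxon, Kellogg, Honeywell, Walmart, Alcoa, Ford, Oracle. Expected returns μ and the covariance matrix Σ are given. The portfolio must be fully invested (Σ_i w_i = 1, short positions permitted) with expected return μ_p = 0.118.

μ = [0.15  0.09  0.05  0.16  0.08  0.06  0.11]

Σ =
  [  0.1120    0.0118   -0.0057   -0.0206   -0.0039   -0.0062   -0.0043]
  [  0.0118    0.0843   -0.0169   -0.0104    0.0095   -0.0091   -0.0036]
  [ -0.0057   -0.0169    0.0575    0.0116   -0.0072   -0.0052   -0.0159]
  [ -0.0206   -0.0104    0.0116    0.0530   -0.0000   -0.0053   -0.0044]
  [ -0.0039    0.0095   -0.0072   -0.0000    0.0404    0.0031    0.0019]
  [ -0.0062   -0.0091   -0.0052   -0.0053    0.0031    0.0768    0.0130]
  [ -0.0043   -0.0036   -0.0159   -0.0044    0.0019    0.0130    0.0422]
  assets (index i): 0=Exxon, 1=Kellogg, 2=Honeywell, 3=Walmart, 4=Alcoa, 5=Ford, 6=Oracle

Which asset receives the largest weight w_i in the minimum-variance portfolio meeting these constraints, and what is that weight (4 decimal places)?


u=Σ⁻¹μ = [2.3016  1.7378  2.1571  4.1920  1.9285  0.8731  3.8834]
v=Σ⁻¹𝟙 = [16.4334  19.8991  34.3007  26.1090  24.9773  13.4845  37.4362]
a=μᵀu=1.914073  b=𝟙ᵀu=17.073645  c=𝟙ᵀv=172.640274  D=ac−b²=38.936793
λ₁=(c·0.118−b)/D = (172.640274·0.118−17.073645)/38.936793 = 0.084699
λ₂=(a−b·0.118)/D = (1.914073−17.073645·0.118)/38.936793 = -0.002584
w* = 0.084699·u + -0.002584·v:
  w_0 = 0.084699·2.3016 + -0.002584·16.4334 = 0.1525  (Exxon)
  w_1 = 0.084699·1.7378 + -0.002584·19.8991 = 0.0958  (Kellogg)
  w_2 = 0.084699·2.1571 + -0.002584·34.3007 = 0.0941  (Honeywell)
  w_3 = 0.084699·4.1920 + -0.002584·26.1090 = 0.2876  (Walmart)
  w_4 = 0.084699·1.9285 + -0.002584·24.9773 = 0.0988  (Alcoa)
  w_5 = 0.084699·0.8731 + -0.002584·13.4845 = 0.0391  (Ford)
  w_6 = 0.084699·3.8834 + -0.002584·37.4362 = 0.2322  (Oracle)
Σw_i=1.0000  μᵀw=0.1180
σ²=wᵀΣw=λ₁·μ_p+λ₂ = 0.084699·0.118 + -0.002584 = 0.007410 ≈ 0.0074

Walmart (0.2876)


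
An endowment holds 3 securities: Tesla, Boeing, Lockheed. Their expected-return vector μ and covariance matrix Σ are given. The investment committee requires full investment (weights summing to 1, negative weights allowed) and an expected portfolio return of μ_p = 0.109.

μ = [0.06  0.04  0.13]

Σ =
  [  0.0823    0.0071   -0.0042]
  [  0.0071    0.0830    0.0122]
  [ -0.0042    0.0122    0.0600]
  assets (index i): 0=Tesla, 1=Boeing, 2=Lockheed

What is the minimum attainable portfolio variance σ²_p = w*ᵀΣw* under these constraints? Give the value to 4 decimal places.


p=Σ⁻¹μ = [0.8343  0.0861  2.2076]
q=Σ⁻¹𝟙 = [12.2051  8.6884  15.7544]
a=μᵀp=0.340483  b=𝟙ᵀp=3.127913  c=𝟙ᵀq=36.647922  D=ac−b²=2.694144
λ₁=(c·0.109−b)/D = (36.647922·0.109−3.127913)/2.694144 = 0.321702
λ₂=(a−b·0.109)/D = (0.340483−3.127913·0.109)/2.694144 = -0.000171
w* = 0.321702·p + -0.000171·q:
  w_0 = 0.321702·0.8343 + -0.000171·12.2051 = 0.2663  (Tesla)
  w_1 = 0.321702·0.0861 + -0.000171·8.6884 = 0.0262  (Boeing)
  w_2 = 0.321702·2.2076 + -0.000171·15.7544 = 0.7075  (Lockheed)
Σw_i=1.0000  μᵀw=0.1090
σ²=wᵀΣw=λ₁·μ_p+λ₂ = 0.321702·0.109 + -0.000171 = 0.034895 ≈ 0.0349

0.0349


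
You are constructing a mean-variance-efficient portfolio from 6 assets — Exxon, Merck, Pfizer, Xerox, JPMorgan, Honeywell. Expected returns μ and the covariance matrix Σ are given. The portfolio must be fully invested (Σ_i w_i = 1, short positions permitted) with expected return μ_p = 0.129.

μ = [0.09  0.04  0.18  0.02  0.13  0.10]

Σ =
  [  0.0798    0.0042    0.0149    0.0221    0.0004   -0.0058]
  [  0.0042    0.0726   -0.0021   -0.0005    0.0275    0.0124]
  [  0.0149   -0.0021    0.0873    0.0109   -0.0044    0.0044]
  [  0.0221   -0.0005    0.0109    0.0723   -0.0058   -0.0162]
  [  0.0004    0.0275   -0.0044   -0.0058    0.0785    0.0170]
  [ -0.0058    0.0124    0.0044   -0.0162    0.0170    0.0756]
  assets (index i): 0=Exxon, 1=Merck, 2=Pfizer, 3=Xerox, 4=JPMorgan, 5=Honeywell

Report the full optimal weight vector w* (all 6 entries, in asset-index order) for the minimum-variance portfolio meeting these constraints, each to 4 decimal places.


0.1510  -0.0078  0.3277  0.0575  0.2809  0.1906

u=Σ⁻¹μ = [0.8167  -0.2234  1.9415  0.0787  1.6374  0.9577]
v=Σ⁻¹𝟙 = [7.5849  8.2301  8.3923  13.9079  8.4906  13.0421]
a=μᵀu=0.724244  b=𝟙ᵀu=5.208599  c=𝟙ᵀv=59.647857  D=ac−b²=16.070117
λ₁=(c·0.129−b)/D = (59.647857·0.129−5.208599)/16.070117 = 0.154695
λ₂=(a−b·0.129)/D = (0.724244−5.208599·0.129)/16.070117 = 0.003257
w* = 0.154695·u + 0.003257·v:
  w_0 = 0.154695·0.8167 + 0.003257·7.5849 = 0.1510  (Exxon)
  w_1 = 0.154695·-0.2234 + 0.003257·8.2301 = -0.0078  (Merck)
  w_2 = 0.154695·1.9415 + 0.003257·8.3923 = 0.3277  (Pfizer)
  w_3 = 0.154695·0.0787 + 0.003257·13.9079 = 0.0575  (Xerox)
  w_4 = 0.154695·1.6374 + 0.003257·8.4906 = 0.2809  (JPMorgan)
  w_5 = 0.154695·0.9577 + 0.003257·13.0421 = 0.1906  (Honeywell)
Σw_i=1.0000  μᵀw=0.1290
σ²=wᵀΣw=λ₁·μ_p+λ₂ = 0.154695·0.129 + 0.003257 = 0.023212 ≈ 0.0232


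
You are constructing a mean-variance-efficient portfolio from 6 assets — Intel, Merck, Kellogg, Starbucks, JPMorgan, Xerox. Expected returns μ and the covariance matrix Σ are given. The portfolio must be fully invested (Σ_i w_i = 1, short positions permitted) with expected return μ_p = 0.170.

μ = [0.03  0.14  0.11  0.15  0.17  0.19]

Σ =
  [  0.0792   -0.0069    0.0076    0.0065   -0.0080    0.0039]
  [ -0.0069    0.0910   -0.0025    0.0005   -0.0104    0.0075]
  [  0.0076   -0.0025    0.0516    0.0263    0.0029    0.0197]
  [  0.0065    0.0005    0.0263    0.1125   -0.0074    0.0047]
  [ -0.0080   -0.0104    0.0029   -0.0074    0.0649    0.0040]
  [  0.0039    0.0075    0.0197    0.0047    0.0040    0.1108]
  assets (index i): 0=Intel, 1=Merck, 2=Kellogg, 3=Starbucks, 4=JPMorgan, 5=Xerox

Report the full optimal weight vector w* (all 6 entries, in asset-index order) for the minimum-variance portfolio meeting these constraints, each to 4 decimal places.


-0.0540  0.2160  0.0276  0.1881  0.4056  0.2167

p=Σ⁻¹μ = [0.5984  1.8414  0.8536  1.2368  3.0137  1.2561]
q=Σ⁻¹𝟙 = [13.9211  14.1770  12.0140  6.2955  19.3013  4.4757]
a=μᵀp=1.306141  b=𝟙ᵀp=8.799893  c=𝟙ᵀq=70.184658  D=ac−b²=14.232955
λ₁=(c·0.170−b)/D = (70.184658·0.170−8.799893)/14.232955 = 0.220017
λ₂=(a−b·0.170)/D = (1.306141−8.799893·0.170)/14.232955 = -0.013338
w* = 0.220017·p + -0.013338·q:
  w_0 = 0.220017·0.5984 + -0.013338·13.9211 = -0.0540  (Intel)
  w_1 = 0.220017·1.8414 + -0.013338·14.1770 = 0.2160  (Merck)
  w_2 = 0.220017·0.8536 + -0.013338·12.0140 = 0.0276  (Kellogg)
  w_3 = 0.220017·1.2368 + -0.013338·6.2955 = 0.1881  (Starbucks)
  w_4 = 0.220017·3.0137 + -0.013338·19.3013 = 0.4056  (JPMorgan)
  w_5 = 0.220017·1.2561 + -0.013338·4.4757 = 0.2167  (Xerox)
Σw_i=1.0000  μᵀw=0.1700
σ²=wᵀΣw=λ₁·μ_p+λ₂ = 0.220017·0.170 + -0.013338 = 0.024065 ≈ 0.0241


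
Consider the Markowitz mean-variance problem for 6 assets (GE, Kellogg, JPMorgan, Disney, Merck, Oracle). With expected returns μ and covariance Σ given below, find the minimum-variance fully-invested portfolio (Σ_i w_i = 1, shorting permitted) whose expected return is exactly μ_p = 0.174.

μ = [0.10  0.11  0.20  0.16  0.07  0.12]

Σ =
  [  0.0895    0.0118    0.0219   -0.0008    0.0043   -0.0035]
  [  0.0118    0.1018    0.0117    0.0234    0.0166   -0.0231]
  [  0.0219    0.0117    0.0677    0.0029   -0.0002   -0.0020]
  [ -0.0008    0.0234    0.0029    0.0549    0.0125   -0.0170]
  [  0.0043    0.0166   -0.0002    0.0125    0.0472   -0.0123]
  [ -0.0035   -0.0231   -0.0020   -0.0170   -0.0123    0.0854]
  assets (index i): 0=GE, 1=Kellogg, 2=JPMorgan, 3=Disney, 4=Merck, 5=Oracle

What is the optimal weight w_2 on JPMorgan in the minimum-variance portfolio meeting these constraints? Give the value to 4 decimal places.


u=Σ⁻¹μ = [0.4817  0.3573  2.6768  3.1049  1.1185  2.3634]
v=Σ⁻¹𝟙 = [7.7521  4.9924  11.3019  17.3527  19.3586  19.8849]
a=μᵀu=1.481505  b=𝟙ᵀu=10.102472  c=𝟙ᵀv=80.642611  D=ac−b²=17.412490
λ₁=(c·0.174−b)/D = (80.642611·0.174−10.102472)/17.412490 = 0.225662
λ₂=(a−b·0.174)/D = (1.481505−10.102472·0.174)/17.412490 = -0.015869
w* = 0.225662·u + -0.015869·v:
  w_0 = 0.225662·0.4817 + -0.015869·7.7521 = -0.0143  (GE)
  w_1 = 0.225662·0.3573 + -0.015869·4.9924 = 0.0014  (Kellogg)
  w_2 = 0.225662·2.6768 + -0.015869·11.3019 = 0.4247  (JPMorgan)
  w_3 = 0.225662·3.1049 + -0.015869·17.3527 = 0.4253  (Disney)
  w_4 = 0.225662·1.1185 + -0.015869·19.3586 = -0.0548  (Merck)
  w_5 = 0.225662·2.3634 + -0.015869·19.8849 = 0.2178  (Oracle)
Σw_i=1.0000  μᵀw=0.1740
σ²=wᵀΣw=λ₁·μ_p+λ₂ = 0.225662·0.174 + -0.015869 = 0.023396 ≈ 0.0234

0.4247


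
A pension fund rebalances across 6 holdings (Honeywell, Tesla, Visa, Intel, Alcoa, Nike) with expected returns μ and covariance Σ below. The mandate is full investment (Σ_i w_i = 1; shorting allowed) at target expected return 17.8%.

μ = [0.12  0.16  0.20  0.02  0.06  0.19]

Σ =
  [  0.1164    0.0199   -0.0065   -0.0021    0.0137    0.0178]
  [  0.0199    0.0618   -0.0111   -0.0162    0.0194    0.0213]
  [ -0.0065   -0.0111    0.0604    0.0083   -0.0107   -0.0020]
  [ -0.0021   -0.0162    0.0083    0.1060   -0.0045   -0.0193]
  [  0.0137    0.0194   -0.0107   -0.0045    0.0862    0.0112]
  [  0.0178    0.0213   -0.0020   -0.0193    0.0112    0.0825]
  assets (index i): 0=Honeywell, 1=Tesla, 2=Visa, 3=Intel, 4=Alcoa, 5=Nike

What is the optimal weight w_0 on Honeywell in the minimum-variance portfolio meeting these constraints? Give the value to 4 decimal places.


0.0487

u=Σ⁻¹μ = [0.5153  2.5871  3.8711  0.6177  0.3214  1.7186]
v=Σ⁻¹𝟙 = [4.7995  15.3935  20.1578  12.3797  9.3228  9.2305]
a=μᵀu=1.608166  b=𝟙ᵀu=9.631212  c=𝟙ᵀv=71.283788  D=ac−b²=21.875914
λ₁=(c·0.178−b)/D = (71.283788·0.178−9.631212)/21.875914 = 0.139757
λ₂=(a−b·0.178)/D = (1.608166−9.631212·0.178)/21.875914 = -0.004854
w* = 0.139757·u + -0.004854·v:
  w_0 = 0.139757·0.5153 + -0.004854·4.7995 = 0.0487  (Honeywell)
  w_1 = 0.139757·2.5871 + -0.004854·15.3935 = 0.2868  (Tesla)
  w_2 = 0.139757·3.8711 + -0.004854·20.1578 = 0.4432  (Visa)
  w_3 = 0.139757·0.6177 + -0.004854·12.3797 = 0.0262  (Intel)
  w_4 = 0.139757·0.3214 + -0.004854·9.3228 = -0.0003  (Alcoa)
  w_5 = 0.139757·1.7186 + -0.004854·9.2305 = 0.1954  (Nike)
Σw_i=1.0000  μᵀw=0.1780
σ²=wᵀΣw=λ₁·μ_p+λ₂ = 0.139757·0.178 + -0.004854 = 0.020022 ≈ 0.0200


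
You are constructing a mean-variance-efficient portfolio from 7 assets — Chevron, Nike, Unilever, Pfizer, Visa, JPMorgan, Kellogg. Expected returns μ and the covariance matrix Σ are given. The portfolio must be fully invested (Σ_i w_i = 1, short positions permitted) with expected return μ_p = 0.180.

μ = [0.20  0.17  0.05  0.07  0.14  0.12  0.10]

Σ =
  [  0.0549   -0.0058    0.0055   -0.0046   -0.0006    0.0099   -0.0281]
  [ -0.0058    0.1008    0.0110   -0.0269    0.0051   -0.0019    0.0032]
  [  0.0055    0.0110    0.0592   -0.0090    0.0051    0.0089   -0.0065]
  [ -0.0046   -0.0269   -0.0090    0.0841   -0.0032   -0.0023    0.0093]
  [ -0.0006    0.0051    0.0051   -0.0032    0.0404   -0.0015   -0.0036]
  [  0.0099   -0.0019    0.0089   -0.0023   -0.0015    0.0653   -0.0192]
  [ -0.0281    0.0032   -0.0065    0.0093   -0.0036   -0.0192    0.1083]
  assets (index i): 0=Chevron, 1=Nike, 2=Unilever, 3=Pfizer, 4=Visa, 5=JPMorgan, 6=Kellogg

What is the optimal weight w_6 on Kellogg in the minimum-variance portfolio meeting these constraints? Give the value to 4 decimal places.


0.1516

p=Σ⁻¹μ = [4.9752  2.2182  -0.1216  1.7238  3.7076  2.0390  2.4781]
q=Σ⁻¹𝟙 = [26.8350  13.4605  12.0110  18.3088  25.6805  16.7542  18.7712]
a=μᵀp=2.498282  b=𝟙ᵀp=17.020357  c=𝟙ᵀq=131.821236  D=ac−b²=39.634070
λ₁=(c·0.180−b)/D = (131.821236·0.180−17.020357)/39.634070 = 0.169235
λ₂=(a−b·0.180)/D = (2.498282−17.020357·0.180)/39.634070 = -0.014265
w* = 0.169235·p + -0.014265·q:
  w_0 = 0.169235·4.9752 + -0.014265·26.8350 = 0.4592  (Chevron)
  w_1 = 0.169235·2.2182 + -0.014265·13.4605 = 0.1834  (Nike)
  w_2 = 0.169235·-0.1216 + -0.014265·12.0110 = -0.1919  (Unilever)
  w_3 = 0.169235·1.7238 + -0.014265·18.3088 = 0.0305  (Pfizer)
  w_4 = 0.169235·3.7076 + -0.014265·25.6805 = 0.2611  (Visa)
  w_5 = 0.169235·2.0390 + -0.014265·16.7542 = 0.1061  (JPMorgan)
  w_6 = 0.169235·2.4781 + -0.014265·18.7712 = 0.1516  (Kellogg)
Σw_i=1.0000  μᵀw=0.1800
σ²=wᵀΣw=λ₁·μ_p+λ₂ = 0.169235·0.180 + -0.014265 = 0.016197 ≈ 0.0162
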